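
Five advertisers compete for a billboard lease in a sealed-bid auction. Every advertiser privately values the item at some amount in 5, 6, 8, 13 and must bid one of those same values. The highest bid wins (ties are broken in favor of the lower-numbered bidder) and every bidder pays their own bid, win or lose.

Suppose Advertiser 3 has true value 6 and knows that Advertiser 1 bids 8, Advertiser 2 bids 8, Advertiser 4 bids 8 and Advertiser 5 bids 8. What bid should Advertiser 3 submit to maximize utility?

Bid 5: loses but pays 5, utility -5.
Bid 6: loses but pays 6, utility -6.
Bid 8: loses but pays 8, utility -8.
Bid 13: wins, pays 13, utility 6 - 13 = -7.
The best choice is 5 with utility -5.

5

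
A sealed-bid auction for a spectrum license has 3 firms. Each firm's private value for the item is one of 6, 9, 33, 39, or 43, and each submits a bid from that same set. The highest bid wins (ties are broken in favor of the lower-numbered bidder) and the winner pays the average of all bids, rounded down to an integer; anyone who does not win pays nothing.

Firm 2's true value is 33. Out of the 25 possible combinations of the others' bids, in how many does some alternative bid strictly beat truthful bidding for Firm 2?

Others bid (6, 6): truth gives 18; bid 9 gives 26 > 18. Violating.
Others bid (6, 9): truth gives 17; bid 9 gives 25 > 17. Violating.
Others bid (6, 39): truth gives 0; bid 39 gives 5 > 0. Violating.
Others bid (6, 43): truth gives 0; bid 43 gives 3 > 0. Violating.
Others bid (6, 33): truth gives 9; no alternative beats it.
Others bid (9, 6): truth gives 17; no alternative beats it.
(Checking all 25 profiles: 10 have a profitable deviation, 15 do not.)

10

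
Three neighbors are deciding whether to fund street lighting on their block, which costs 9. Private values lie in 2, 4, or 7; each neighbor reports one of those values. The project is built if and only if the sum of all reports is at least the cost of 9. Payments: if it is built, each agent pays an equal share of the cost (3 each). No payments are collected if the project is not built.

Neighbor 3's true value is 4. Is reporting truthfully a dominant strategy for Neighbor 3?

Consider the case where Neighbor 1 reports 2 and Neighbor 2 reports 2.
Truthful report 4: project not built, utility 0.
Report 7 instead: project built, pays 3, utility 4 - 3 = 1.
Since 1 > 0, reporting 7 is strictly better here, so truthful reporting is not dominant.

No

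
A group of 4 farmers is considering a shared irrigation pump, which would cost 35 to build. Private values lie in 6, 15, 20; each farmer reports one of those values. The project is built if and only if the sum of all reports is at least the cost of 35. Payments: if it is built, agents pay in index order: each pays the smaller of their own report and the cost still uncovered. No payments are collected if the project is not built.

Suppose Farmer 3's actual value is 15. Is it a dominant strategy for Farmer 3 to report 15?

No

Consider the case where Farmer 1 reports 6, Farmer 2 reports 6 and Farmer 4 reports 20.
Truthful report 15: project built, pays 15, utility 15 - 15 = 0.
Report 6 instead: project built, pays 6, utility 15 - 6 = 9.
Since 9 > 0, reporting 6 is strictly better here, so truthful reporting is not dominant.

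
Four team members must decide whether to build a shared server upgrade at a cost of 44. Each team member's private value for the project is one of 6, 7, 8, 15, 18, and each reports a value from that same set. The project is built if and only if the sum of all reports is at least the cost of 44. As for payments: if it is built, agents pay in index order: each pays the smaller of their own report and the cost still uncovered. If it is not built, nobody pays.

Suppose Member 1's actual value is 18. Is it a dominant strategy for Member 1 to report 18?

No

Consider the case where Member 2 reports 6, Member 3 reports 6 and Member 4 reports 18.
Truthful report 18: project built, pays 18, utility 18 - 18 = 0.
Report 15 instead: project built, pays 15, utility 18 - 15 = 3.
Since 3 > 0, reporting 15 is strictly better here, so truthful reporting is not dominant.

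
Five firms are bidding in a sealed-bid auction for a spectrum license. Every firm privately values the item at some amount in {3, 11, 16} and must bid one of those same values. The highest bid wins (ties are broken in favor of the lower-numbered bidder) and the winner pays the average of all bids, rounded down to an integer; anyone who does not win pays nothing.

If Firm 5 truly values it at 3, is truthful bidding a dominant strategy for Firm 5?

Check each profile of the others' bids and compare truth against every alternative bid.
Others bid (3, 3, 3, 3): truth gives 0, best alternative gives -1.
Others bid (3, 3, 3, 11): truth gives 0, best alternative gives 0.
Others bid (3, 3, 3, 16): truth gives 0, best alternative gives 0.
Others bid (3, 3, 11, 3): truth gives 0, best alternative gives 0.
Others bid (3, 3, 11, 11): truth gives 0, best alternative gives 0.
Others bid (3, 3, 11, 16): truth gives 0, best alternative gives 0.
(Remaining 75 profiles checked similarly; truth is weakly best in each.)
In every case the truthful bid is at least as good as any alternative, so it is a dominant strategy.

Yes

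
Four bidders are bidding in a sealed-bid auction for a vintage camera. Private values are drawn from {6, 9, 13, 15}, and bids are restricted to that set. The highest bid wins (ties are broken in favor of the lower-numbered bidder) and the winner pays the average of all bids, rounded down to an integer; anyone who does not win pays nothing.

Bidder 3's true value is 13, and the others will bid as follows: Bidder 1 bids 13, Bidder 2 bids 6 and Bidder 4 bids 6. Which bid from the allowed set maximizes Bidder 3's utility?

Bid 6: loses, pays 0, utility 0.
Bid 9: loses, pays 0, utility 0.
Bid 13: loses, pays 0, utility 0.
Bid 15: wins, pays 10, utility 13 - 10 = 3.
The best choice is 15 with utility 3.

15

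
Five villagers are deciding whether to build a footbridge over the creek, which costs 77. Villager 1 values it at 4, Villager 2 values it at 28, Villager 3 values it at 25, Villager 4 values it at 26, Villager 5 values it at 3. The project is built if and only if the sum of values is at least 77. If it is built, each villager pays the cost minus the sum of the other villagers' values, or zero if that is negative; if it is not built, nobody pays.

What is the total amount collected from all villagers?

Total value 86 ≥ cost 77, so it is built.
Villager 1: others sum to 82; max(0, 77 - 82) = 0.
Villager 2: others sum to 58; max(0, 77 - 58) = 19.
Villager 3: others sum to 61; max(0, 77 - 61) = 16.
Villager 4: others sum to 60; max(0, 77 - 60) = 17.
Villager 5: others sum to 83; max(0, 77 - 83) = 0.
Total collected = 0 + 19 + 16 + 17 + 0 = 52.

52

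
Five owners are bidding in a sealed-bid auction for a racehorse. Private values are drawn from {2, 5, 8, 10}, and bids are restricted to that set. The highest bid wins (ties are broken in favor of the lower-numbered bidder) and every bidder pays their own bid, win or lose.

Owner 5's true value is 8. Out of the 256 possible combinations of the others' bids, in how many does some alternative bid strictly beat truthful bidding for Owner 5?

241

Others bid (2, 2, 2, 2): truth gives 0; bid 5 gives 3 > 0. Violating.
Others bid (2, 2, 2, 8): truth gives -8; bid 2 gives -2 > -8. Violating.
Others bid (2, 2, 2, 10): truth gives -8; bid 2 gives -2 > -8. Violating.
Others bid (2, 2, 5, 8): truth gives -8; bid 2 gives -2 > -8. Violating.
Others bid (2, 2, 2, 5): truth gives 0; no alternative beats it.
Others bid (2, 2, 5, 2): truth gives 0; no alternative beats it.
(Checking all 256 profiles: 241 have a profitable deviation, 15 do not.)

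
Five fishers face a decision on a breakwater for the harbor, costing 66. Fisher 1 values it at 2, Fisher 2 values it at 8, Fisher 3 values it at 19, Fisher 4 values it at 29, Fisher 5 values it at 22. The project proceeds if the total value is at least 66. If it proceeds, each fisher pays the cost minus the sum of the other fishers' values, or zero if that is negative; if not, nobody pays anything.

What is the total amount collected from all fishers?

28

Total value 80 ≥ cost 66, so it is built.
Fisher 1: others sum to 78; max(0, 66 - 78) = 0.
Fisher 2: others sum to 72; max(0, 66 - 72) = 0.
Fisher 3: others sum to 61; max(0, 66 - 61) = 5.
Fisher 4: others sum to 51; max(0, 66 - 51) = 15.
Fisher 5: others sum to 58; max(0, 66 - 58) = 8.
Total collected = 0 + 0 + 5 + 15 + 8 = 28.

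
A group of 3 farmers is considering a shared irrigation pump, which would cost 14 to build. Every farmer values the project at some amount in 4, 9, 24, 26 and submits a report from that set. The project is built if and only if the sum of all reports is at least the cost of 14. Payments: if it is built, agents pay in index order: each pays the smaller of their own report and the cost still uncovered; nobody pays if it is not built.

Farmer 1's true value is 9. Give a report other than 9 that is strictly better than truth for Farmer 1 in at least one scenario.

4

Suppose Farmer 2 reports 4 and Farmer 3 reports 9.
Report 9: project built, pays 9, utility 9 - 9 = 0.
Report 4: project built, pays 4, utility 9 - 4 = 5.
So reporting 4 beats truth here (5 > 0).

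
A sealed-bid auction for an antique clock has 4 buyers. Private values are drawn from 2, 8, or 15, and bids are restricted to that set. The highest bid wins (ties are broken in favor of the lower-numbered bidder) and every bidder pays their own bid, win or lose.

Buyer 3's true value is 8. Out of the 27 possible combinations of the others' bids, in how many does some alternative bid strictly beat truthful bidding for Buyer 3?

25

Others bid (2, 2, 15): truth gives -8; bid 2 gives -2 > -8. Violating.
Others bid (2, 8, 2): truth gives -8; bid 2 gives -2 > -8. Violating.
Others bid (2, 8, 8): truth gives -8; bid 2 gives -2 > -8. Violating.
Others bid (2, 8, 15): truth gives -8; bid 2 gives -2 > -8. Violating.
Others bid (2, 2, 2): truth gives 0; no alternative beats it.
Others bid (2, 2, 8): truth gives 0; no alternative beats it.
(Checking all 27 profiles: 25 have a profitable deviation, 2 do not.)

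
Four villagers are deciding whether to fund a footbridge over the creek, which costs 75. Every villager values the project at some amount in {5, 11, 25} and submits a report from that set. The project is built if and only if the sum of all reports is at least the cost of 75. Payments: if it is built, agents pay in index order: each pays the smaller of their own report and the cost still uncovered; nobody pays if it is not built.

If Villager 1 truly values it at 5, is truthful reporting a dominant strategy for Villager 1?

Check each profile of the others' reports and compare truth against every alternative report.
Others report (25, 25, 25): truth gives 0, best alternative gives -6.
Others report (5, 5, 5): truth gives 0, best alternative gives 0.
Others report (5, 5, 11): truth gives 0, best alternative gives 0.
Others report (5, 5, 25): truth gives 0, best alternative gives 0.
Others report (5, 11, 5): truth gives 0, best alternative gives 0.
Others report (5, 11, 11): truth gives 0, best alternative gives 0.
(Remaining 21 profiles checked similarly; truth is weakly best in each.)
In every case the truthful report is at least as good as any alternative, so it is a dominant strategy.

Yes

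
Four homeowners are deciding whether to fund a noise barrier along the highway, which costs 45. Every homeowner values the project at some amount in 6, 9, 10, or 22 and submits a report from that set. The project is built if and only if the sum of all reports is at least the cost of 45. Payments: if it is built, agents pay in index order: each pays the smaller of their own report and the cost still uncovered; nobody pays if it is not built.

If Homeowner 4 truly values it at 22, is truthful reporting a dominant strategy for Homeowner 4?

Yes

Check each profile of the others' reports and compare truth against every alternative report.
Others report (6, 6, 22): truth gives 11, best alternative gives 0.
Others report (6, 22, 6): truth gives 11, best alternative gives 0.
Others report (22, 6, 6): truth gives 11, best alternative gives 0.
Others report (10, 10, 10): truth gives 7, best alternative gives 0.
Others report (9, 10, 10): truth gives 6, best alternative gives 0.
Others report (10, 9, 10): truth gives 6, best alternative gives 0.
(Remaining 58 profiles checked similarly; truth is weakly best in each.)
In every case the truthful report is at least as good as any alternative, so it is a dominant strategy.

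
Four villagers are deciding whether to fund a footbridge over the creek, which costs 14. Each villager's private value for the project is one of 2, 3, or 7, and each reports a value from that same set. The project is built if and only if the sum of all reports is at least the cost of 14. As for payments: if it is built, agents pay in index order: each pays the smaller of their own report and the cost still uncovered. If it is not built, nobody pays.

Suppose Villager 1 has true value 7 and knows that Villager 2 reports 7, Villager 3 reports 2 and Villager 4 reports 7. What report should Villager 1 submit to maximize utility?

Report 2: project built, pays 2, utility 7 - 2 = 5.
Report 3: project built, pays 3, utility 7 - 3 = 4.
Report 7: project built, pays 7, utility 7 - 7 = 0.
The best choice is 2 with utility 5.

2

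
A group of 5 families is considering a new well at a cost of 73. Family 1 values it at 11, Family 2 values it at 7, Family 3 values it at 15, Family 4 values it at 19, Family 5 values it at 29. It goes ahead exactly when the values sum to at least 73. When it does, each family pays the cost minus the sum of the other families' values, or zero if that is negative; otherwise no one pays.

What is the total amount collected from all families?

42

Total value 81 ≥ cost 73, so it is built.
Family 1: others sum to 70; max(0, 73 - 70) = 3.
Family 2: others sum to 74; max(0, 73 - 74) = 0.
Family 3: others sum to 66; max(0, 73 - 66) = 7.
Family 4: others sum to 62; max(0, 73 - 62) = 11.
Family 5: others sum to 52; max(0, 73 - 52) = 21.
Total collected = 3 + 0 + 7 + 11 + 21 = 42.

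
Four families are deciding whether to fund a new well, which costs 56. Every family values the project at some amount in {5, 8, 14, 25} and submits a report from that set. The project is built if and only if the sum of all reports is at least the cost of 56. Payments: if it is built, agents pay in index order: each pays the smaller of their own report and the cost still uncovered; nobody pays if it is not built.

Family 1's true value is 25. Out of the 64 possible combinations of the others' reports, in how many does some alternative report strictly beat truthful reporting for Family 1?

Others report (5, 14, 25): truth gives 0; report 14 gives 11 > 0. Violating.
Others report (5, 25, 14): truth gives 0; report 14 gives 11 > 0. Violating.
Others report (5, 25, 25): truth gives 0; report 5 gives 20 > 0. Violating.
Others report (8, 14, 25): truth gives 0; report 14 gives 11 > 0. Violating.
Others report (5, 5, 5): truth gives 0; no alternative beats it.
Others report (5, 5, 8): truth gives 0; no alternative beats it.
(Checking all 64 profiles: 26 have a profitable deviation, 38 do not.)

26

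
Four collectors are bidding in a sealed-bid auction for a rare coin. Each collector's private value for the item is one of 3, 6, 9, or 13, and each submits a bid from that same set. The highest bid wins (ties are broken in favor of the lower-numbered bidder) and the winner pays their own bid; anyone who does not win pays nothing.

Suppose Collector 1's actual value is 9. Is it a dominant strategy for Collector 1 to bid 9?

No

Consider the case where Collector 2 bids 3, Collector 3 bids 3 and Collector 4 bids 3.
Truthful bid 9: wins, pays 9, utility 9 - 9 = 0.
Bid 3 instead: wins, pays 3, utility 9 - 3 = 6.
Since 6 > 0, bidding 3 is strictly better here, so truthful bidding is not dominant.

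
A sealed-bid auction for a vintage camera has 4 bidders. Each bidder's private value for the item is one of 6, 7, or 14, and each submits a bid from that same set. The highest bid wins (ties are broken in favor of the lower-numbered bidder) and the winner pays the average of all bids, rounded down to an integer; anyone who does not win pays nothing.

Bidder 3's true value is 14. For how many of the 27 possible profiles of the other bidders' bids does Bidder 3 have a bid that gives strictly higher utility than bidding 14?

2

Others bid (6, 6, 6): truth gives 6; bid 7 gives 8 > 6. Violating.
Others bid (6, 6, 7): truth gives 6; bid 7 gives 8 > 6. Violating.
Others bid (6, 6, 14): truth gives 4; no alternative beats it.
Others bid (6, 7, 6): truth gives 6; no alternative beats it.
(Checking all 27 profiles: 2 have a profitable deviation, 25 do not.)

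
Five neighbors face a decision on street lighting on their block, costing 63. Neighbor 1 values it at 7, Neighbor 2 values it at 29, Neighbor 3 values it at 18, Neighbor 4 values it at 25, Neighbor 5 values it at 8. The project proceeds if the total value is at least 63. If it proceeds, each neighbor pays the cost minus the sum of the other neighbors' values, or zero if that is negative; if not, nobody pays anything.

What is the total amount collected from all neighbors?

6

Total value 87 ≥ cost 63, so it is built.
Neighbor 1: others sum to 80; max(0, 63 - 80) = 0.
Neighbor 2: others sum to 58; max(0, 63 - 58) = 5.
Neighbor 3: others sum to 69; max(0, 63 - 69) = 0.
Neighbor 4: others sum to 62; max(0, 63 - 62) = 1.
Neighbor 5: others sum to 79; max(0, 63 - 79) = 0.
Total collected = 0 + 5 + 0 + 1 + 0 = 6.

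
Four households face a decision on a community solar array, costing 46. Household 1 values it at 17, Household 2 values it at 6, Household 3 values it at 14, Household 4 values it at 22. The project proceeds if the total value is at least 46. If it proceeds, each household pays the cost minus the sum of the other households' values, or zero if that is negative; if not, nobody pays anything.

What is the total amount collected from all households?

Total value 59 ≥ cost 46, so it is built.
Household 1: others sum to 42; max(0, 46 - 42) = 4.
Household 2: others sum to 53; max(0, 46 - 53) = 0.
Household 3: others sum to 45; max(0, 46 - 45) = 1.
Household 4: others sum to 37; max(0, 46 - 37) = 9.
Total collected = 4 + 0 + 1 + 9 = 14.

14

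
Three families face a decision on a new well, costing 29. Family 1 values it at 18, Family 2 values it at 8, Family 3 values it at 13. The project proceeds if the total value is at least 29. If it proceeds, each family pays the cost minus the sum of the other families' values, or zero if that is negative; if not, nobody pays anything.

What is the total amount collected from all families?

11

Total value 39 ≥ cost 29, so it is built.
Family 1: others sum to 21; max(0, 29 - 21) = 8.
Family 2: others sum to 31; max(0, 29 - 31) = 0.
Family 3: others sum to 26; max(0, 29 - 26) = 3.
Total collected = 8 + 0 + 3 = 11.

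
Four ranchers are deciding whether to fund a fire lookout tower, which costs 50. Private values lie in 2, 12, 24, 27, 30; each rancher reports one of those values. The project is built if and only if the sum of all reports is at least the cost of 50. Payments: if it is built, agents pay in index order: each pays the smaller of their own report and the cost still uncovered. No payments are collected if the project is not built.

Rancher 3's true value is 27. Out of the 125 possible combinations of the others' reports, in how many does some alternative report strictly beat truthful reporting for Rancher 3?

66

Others report (2, 2, 24): truth gives 0; report 24 gives 3 > 0. Violating.
Others report (2, 2, 27): truth gives 0; report 24 gives 3 > 0. Violating.
Others report (2, 2, 30): truth gives 0; report 24 gives 3 > 0. Violating.
Others report (2, 12, 12): truth gives 0; report 24 gives 3 > 0. Violating.
Others report (2, 2, 2): truth gives 0; no alternative beats it.
Others report (2, 2, 12): truth gives 0; no alternative beats it.
(Checking all 125 profiles: 66 have a profitable deviation, 59 do not.)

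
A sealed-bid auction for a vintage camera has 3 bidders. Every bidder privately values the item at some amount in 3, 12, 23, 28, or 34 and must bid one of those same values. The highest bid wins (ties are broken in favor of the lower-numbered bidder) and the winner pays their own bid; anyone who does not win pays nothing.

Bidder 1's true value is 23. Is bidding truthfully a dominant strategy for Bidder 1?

No

Consider the case where Bidder 2 bids 3 and Bidder 3 bids 3.
Truthful bid 23: wins, pays 23, utility 23 - 23 = 0.
Bid 3 instead: wins, pays 3, utility 23 - 3 = 20.
Since 20 > 0, bidding 3 is strictly better here, so truthful bidding is not dominant.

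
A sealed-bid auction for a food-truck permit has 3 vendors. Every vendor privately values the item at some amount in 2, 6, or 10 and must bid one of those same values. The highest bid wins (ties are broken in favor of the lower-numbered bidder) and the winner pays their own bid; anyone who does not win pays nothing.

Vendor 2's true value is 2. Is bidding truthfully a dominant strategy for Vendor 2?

Yes

Check each profile of the others' bids and compare truth against every alternative bid.
Others bid (2, 2): truth gives 0, best alternative gives -4.
Others bid (2, 6): truth gives 0, best alternative gives -4.
Others bid (2, 10): truth gives 0, best alternative gives 0.
Others bid (6, 2): truth gives 0, best alternative gives 0.
Others bid (6, 6): truth gives 0, best alternative gives 0.
Others bid (6, 10): truth gives 0, best alternative gives 0.
(Remaining 3 profiles checked similarly; truth is weakly best in each.)
In every case the truthful bid is at least as good as any alternative, so it is a dominant strategy.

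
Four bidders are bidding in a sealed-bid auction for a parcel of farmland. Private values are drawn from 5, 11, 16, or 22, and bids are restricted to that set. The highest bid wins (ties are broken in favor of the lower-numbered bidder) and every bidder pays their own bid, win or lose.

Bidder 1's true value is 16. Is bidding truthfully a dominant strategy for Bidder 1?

No

Consider the case where Bidder 2 bids 5, Bidder 3 bids 5 and Bidder 4 bids 5.
Truthful bid 16: wins, pays 16, utility 16 - 16 = 0.
Bid 5 instead: wins, pays 5, utility 16 - 5 = 11.
Since 11 > 0, bidding 5 is strictly better here, so truthful bidding is not dominant.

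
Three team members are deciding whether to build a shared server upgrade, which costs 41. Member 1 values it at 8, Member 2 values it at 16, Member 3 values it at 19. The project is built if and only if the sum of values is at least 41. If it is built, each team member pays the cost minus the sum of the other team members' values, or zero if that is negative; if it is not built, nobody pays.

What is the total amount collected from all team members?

37

Total value 43 ≥ cost 41, so it is built.
Member 1: others sum to 35; max(0, 41 - 35) = 6.
Member 2: others sum to 27; max(0, 41 - 27) = 14.
Member 3: others sum to 24; max(0, 41 - 24) = 17.
Total collected = 6 + 14 + 17 = 37.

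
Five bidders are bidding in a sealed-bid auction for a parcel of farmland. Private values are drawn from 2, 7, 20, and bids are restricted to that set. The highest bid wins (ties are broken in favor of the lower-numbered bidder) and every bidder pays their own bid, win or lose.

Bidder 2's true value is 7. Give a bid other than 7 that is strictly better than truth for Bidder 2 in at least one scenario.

Suppose Bidder 1 bids 2, Bidder 3 bids 2, Bidder 4 bids 2 and Bidder 5 bids 20.
Bid 7: loses but pays 7, utility -7.
Bid 2: loses but pays 2, utility -2.
So bidding 2 beats truth here (-2 > -7).

2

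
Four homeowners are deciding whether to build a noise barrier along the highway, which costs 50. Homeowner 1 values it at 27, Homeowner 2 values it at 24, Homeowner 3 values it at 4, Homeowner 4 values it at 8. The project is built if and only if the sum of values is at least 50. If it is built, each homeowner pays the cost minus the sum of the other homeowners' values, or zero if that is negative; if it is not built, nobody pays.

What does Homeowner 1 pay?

14

Total value 63 ≥ cost 50, so the project is built.
The other homeowners' values sum to 36.
Cost minus that sum is 50 - 36 = 14.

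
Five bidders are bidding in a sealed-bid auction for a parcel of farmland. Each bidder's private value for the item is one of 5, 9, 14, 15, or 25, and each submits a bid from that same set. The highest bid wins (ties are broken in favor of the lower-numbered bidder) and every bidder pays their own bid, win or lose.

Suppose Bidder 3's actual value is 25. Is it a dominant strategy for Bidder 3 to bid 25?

No

Consider the case where Bidder 1 bids 5, Bidder 2 bids 5, Bidder 4 bids 5 and Bidder 5 bids 5.
Truthful bid 25: wins, pays 25, utility 25 - 25 = 0.
Bid 9 instead: wins, pays 9, utility 25 - 9 = 16.
Since 16 > 0, bidding 9 is strictly better here, so truthful bidding is not dominant.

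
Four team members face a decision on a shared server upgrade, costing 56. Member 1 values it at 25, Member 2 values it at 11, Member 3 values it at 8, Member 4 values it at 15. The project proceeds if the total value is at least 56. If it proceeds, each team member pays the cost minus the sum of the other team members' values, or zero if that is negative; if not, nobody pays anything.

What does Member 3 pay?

Total value 59 ≥ cost 56, so the project is built.
The other team members' values sum to 51.
Cost minus that sum is 56 - 51 = 5.

5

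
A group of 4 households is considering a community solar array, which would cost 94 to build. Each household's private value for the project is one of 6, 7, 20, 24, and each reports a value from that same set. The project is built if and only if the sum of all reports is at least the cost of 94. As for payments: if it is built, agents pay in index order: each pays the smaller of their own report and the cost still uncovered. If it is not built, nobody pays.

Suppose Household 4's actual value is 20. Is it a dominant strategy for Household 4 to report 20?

Check each profile of the others' reports and compare truth against every alternative report.
Others report (6, 6, 6): truth gives 0, best alternative gives 0.
Others report (6, 6, 7): truth gives 0, best alternative gives 0.
Others report (6, 6, 20): truth gives 0, best alternative gives 0.
Others report (6, 6, 24): truth gives 0, best alternative gives 0.
Others report (6, 7, 6): truth gives 0, best alternative gives 0.
Others report (6, 7, 7): truth gives 0, best alternative gives 0.
(Remaining 58 profiles checked similarly; truth is weakly best in each.)
In every case the truthful report is at least as good as any alternative, so it is a dominant strategy.

Yes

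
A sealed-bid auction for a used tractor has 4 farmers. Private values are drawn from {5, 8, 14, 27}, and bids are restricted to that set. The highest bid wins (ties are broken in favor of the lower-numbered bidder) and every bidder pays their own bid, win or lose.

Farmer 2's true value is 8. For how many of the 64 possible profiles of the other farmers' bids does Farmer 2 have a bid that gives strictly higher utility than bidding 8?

Others bid (5, 5, 14): truth gives -8; bid 5 gives -5 > -8. Violating.
Others bid (5, 5, 27): truth gives -8; bid 5 gives -5 > -8. Violating.
Others bid (5, 8, 14): truth gives -8; bid 5 gives -5 > -8. Violating.
Others bid (5, 8, 27): truth gives -8; bid 5 gives -5 > -8. Violating.
Others bid (5, 5, 5): truth gives 0; no alternative beats it.
Others bid (5, 5, 8): truth gives 0; no alternative beats it.
(Checking all 64 profiles: 60 have a profitable deviation, 4 do not.)

60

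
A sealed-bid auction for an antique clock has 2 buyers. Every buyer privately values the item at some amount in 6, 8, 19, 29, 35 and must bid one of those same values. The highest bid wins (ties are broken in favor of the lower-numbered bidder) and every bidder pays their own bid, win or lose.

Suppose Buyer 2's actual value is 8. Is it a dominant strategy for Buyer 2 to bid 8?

No

Consider the case where Buyer 1 bids 8.
Truthful bid 8: loses but pays 8, utility -8.
Bid 6 instead: loses but pays 6, utility -6.
Since -6 > -8, bidding 6 is strictly better here, so truthful bidding is not dominant.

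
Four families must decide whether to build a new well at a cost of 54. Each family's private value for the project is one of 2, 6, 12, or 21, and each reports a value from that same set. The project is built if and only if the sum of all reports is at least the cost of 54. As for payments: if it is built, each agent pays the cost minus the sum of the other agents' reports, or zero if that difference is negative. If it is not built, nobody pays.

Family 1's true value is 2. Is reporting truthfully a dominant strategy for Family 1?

Yes

Check each profile of the others' reports and compare truth against every alternative report.
Others report (6, 21, 21): truth gives 0, best alternative gives -4.
Others report (21, 6, 21): truth gives 0, best alternative gives -4.
Others report (21, 21, 6): truth gives 0, best alternative gives -4.
Others report (12, 21, 21): truth gives 2, best alternative gives 2.
Others report (21, 12, 21): truth gives 2, best alternative gives 2.
Others report (21, 21, 12): truth gives 2, best alternative gives 2.
(Remaining 58 profiles checked similarly; truth is weakly best in each.)
In every case the truthful report is at least as good as any alternative, so it is a dominant strategy.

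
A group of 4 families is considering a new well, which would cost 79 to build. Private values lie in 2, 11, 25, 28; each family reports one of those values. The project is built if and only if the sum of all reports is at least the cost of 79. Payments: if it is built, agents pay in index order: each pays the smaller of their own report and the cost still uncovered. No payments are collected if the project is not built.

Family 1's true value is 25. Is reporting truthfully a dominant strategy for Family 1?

No

Consider the case where Family 2 reports 25, Family 3 reports 25 and Family 4 reports 25.
Truthful report 25: project built, pays 25, utility 25 - 25 = 0.
Report 11 instead: project built, pays 11, utility 25 - 11 = 14.
Since 14 > 0, reporting 11 is strictly better here, so truthful reporting is not dominant.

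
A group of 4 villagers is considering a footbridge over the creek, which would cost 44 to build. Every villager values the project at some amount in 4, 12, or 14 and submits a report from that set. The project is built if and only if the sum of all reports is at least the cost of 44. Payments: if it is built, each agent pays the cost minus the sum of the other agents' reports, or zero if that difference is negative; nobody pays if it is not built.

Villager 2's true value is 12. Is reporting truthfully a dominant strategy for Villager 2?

Yes

Check each profile of the others' reports and compare truth against every alternative report.
Others report (14, 14, 14): truth gives 10, best alternative gives 10.
Others report (12, 14, 14): truth gives 8, best alternative gives 8.
Others report (14, 12, 14): truth gives 8, best alternative gives 8.
Others report (14, 14, 12): truth gives 8, best alternative gives 8.
Others report (12, 12, 14): truth gives 6, best alternative gives 6.
Others report (12, 14, 12): truth gives 6, best alternative gives 6.
(Remaining 21 profiles checked similarly; truth is weakly best in each.)
In every case the truthful report is at least as good as any alternative, so it is a dominant strategy.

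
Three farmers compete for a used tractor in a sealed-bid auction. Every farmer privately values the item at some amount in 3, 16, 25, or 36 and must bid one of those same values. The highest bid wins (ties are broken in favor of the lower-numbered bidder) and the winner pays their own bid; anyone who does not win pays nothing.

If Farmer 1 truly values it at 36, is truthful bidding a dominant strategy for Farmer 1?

No

Consider the case where Farmer 2 bids 3 and Farmer 3 bids 3.
Truthful bid 36: wins, pays 36, utility 36 - 36 = 0.
Bid 3 instead: wins, pays 3, utility 36 - 3 = 33.
Since 33 > 0, bidding 3 is strictly better here, so truthful bidding is not dominant.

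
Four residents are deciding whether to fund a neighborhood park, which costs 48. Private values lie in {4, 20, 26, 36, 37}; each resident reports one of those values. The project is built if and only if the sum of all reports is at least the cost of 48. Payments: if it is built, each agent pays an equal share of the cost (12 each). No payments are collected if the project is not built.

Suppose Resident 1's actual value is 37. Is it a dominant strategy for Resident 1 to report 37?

Yes

Check each profile of the others' reports and compare truth against every alternative report.
Others report (4, 4, 4): truth gives 25, best alternative gives 25.
Others report (4, 4, 20): truth gives 25, best alternative gives 25.
Others report (4, 4, 26): truth gives 25, best alternative gives 25.
Others report (4, 4, 36): truth gives 25, best alternative gives 25.
Others report (4, 4, 37): truth gives 25, best alternative gives 25.
Others report (4, 20, 4): truth gives 25, best alternative gives 25.
(Remaining 119 profiles checked similarly; truth is weakly best in each.)
In every case the truthful report is at least as good as any alternative, so it is a dominant strategy.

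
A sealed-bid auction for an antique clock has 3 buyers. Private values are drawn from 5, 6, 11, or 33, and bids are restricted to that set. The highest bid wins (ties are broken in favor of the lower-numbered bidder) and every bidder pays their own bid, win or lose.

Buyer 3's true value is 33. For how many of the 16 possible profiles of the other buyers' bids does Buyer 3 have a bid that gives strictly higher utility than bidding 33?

11

Others bid (5, 5): truth gives 0; bid 6 gives 27 > 0. Violating.
Others bid (5, 6): truth gives 0; bid 11 gives 22 > 0. Violating.
Others bid (5, 33): truth gives -33; bid 5 gives -5 > -33. Violating.
Others bid (6, 5): truth gives 0; bid 11 gives 22 > 0. Violating.
Others bid (5, 11): truth gives 0; no alternative beats it.
Others bid (6, 11): truth gives 0; no alternative beats it.
(Checking all 16 profiles: 11 have a profitable deviation, 5 do not.)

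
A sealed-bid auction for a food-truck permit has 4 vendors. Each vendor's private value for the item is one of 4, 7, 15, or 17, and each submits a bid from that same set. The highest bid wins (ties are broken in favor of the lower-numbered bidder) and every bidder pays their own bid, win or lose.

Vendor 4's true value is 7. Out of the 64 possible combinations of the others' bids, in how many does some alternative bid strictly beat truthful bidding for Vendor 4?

Others bid (4, 4, 7): truth gives -7; bid 4 gives -4 > -7. Violating.
Others bid (4, 4, 15): truth gives -7; bid 4 gives -4 > -7. Violating.
Others bid (4, 4, 17): truth gives -7; bid 4 gives -4 > -7. Violating.
Others bid (4, 7, 4): truth gives -7; bid 4 gives -4 > -7. Violating.
Others bid (4, 4, 4): truth gives 0; no alternative beats it.
(Checking all 64 profiles: 63 have a profitable deviation, 1 does not.)

63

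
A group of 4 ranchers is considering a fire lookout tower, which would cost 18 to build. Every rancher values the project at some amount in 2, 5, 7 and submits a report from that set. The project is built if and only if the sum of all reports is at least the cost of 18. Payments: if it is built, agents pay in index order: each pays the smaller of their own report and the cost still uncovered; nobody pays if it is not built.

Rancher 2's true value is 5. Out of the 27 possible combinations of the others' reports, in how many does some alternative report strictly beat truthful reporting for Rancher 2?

Others report (2, 7, 7): truth gives 0; report 2 gives 3 > 0. Violating.
Others report (5, 5, 7): truth gives 0; report 2 gives 3 > 0. Violating.
Others report (5, 7, 5): truth gives 0; report 2 gives 3 > 0. Violating.
Others report (5, 7, 7): truth gives 0; report 2 gives 3 > 0. Violating.
Others report (2, 2, 2): truth gives 0; no alternative beats it.
Others report (2, 2, 5): truth gives 0; no alternative beats it.
(Checking all 27 profiles: 10 have a profitable deviation, 17 do not.)

10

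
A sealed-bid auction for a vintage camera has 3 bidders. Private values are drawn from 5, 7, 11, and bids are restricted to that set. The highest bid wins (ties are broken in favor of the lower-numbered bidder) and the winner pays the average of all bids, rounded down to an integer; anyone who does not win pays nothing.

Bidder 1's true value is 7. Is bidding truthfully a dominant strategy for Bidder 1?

Yes

Check each profile of the others' bids and compare truth against every alternative bid.
Others bid (5, 7): truth gives 1, best alternative gives 0.
Others bid (7, 5): truth gives 1, best alternative gives 0.
Others bid (5, 5): truth gives 2, best alternative gives 2.
Others bid (5, 11): truth gives 0, best alternative gives 0.
Others bid (7, 7): truth gives 0, best alternative gives 0.
Others bid (7, 11): truth gives 0, best alternative gives 0.
(Remaining 3 profiles checked similarly; truth is weakly best in each.)
In every case the truthful bid is at least as good as any alternative, so it is a dominant strategy.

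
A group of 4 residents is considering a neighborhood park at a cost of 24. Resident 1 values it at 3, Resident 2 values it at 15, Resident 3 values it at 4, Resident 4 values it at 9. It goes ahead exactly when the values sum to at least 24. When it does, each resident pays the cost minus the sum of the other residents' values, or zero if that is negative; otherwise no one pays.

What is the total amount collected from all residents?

10

Total value 31 ≥ cost 24, so it is built.
Resident 1: others sum to 28; max(0, 24 - 28) = 0.
Resident 2: others sum to 16; max(0, 24 - 16) = 8.
Resident 3: others sum to 27; max(0, 24 - 27) = 0.
Resident 4: others sum to 22; max(0, 24 - 22) = 2.
Total collected = 0 + 8 + 0 + 2 = 10.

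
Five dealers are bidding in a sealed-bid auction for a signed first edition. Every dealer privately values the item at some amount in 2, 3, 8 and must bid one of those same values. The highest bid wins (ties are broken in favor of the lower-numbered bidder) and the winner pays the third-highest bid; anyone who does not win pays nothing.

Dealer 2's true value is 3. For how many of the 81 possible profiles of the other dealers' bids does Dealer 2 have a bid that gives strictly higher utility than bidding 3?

Others bid (2, 2, 2, 8): truth gives 0; bid 8 gives 1 > 0. Violating.
Others bid (2, 2, 8, 2): truth gives 0; bid 8 gives 1 > 0. Violating.
Others bid (2, 8, 2, 2): truth gives 0; bid 8 gives 1 > 0. Violating.
Others bid (3, 2, 2, 2): truth gives 0; bid 8 gives 1 > 0. Violating.
Others bid (2, 2, 2, 2): truth gives 1; no alternative beats it.
Others bid (2, 2, 2, 3): truth gives 1; no alternative beats it.
(Checking all 81 profiles: 4 have a profitable deviation, 77 do not.)

4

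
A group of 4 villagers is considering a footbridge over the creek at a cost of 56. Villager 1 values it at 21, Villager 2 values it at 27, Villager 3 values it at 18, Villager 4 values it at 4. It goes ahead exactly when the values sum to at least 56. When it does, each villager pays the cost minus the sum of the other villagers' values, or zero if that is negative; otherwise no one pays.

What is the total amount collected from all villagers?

Total value 70 ≥ cost 56, so it is built.
Villager 1: others sum to 49; max(0, 56 - 49) = 7.
Villager 2: others sum to 43; max(0, 56 - 43) = 13.
Villager 3: others sum to 52; max(0, 56 - 52) = 4.
Villager 4: others sum to 66; max(0, 56 - 66) = 0.
Total collected = 7 + 13 + 4 + 0 = 24.

24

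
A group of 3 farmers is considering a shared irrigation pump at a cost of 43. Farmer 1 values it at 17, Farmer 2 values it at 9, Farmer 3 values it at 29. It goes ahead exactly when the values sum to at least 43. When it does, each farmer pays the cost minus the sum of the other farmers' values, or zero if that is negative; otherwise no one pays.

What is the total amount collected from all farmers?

22

Total value 55 ≥ cost 43, so it is built.
Farmer 1: others sum to 38; max(0, 43 - 38) = 5.
Farmer 2: others sum to 46; max(0, 43 - 46) = 0.
Farmer 3: others sum to 26; max(0, 43 - 26) = 17.
Total collected = 5 + 0 + 17 = 22.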